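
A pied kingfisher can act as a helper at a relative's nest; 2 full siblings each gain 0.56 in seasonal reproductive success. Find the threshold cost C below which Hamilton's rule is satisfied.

0.56

r to a full sibling = 1/2 (full sibs share both parents — two paths of length 2: r = 2·(1/2)^2 = 1/2).
Hamilton's rule: n·r·B > C, so the trait is favored while C < n·r·B = 2·0.5·0.56 = 0.56.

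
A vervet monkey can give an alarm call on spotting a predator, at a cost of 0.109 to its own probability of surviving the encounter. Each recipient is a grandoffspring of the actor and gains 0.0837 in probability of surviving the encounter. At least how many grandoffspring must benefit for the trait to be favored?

6

r to a grandoffspring = 0.25 (two parent–offspring links: r = (1/2)^2 = 1/4).
Hamilton's rule: n·r·B > C  ⇒  n > C/(r·B) = 0.109/(0.25·0.0837) = 5.209.
The smallest integer exceeding 5.209 is 6.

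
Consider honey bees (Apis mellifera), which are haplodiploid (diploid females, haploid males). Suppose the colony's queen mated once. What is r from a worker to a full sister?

0.75

Haplodiploid full sisters inherit their father's entire haploid genome identically (contributing 1/2) and on average half of their mother's contribution (1/2 · 1/2 = 1/4); r = 1/2 + 1/4 = 3/4.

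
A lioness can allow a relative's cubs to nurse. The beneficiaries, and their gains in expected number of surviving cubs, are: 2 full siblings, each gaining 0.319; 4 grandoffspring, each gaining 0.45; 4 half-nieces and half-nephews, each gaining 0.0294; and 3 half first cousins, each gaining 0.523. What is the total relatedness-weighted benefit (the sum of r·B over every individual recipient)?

r to a full sibling = 1/2 (full sibs share both parents — two paths of length 2: r = 2·(1/2)^2 = 1/2).
r to a grandoffspring = 1/4 (two parent–offspring links: r = (1/2)^2 = 1/4).
r to a half-niece or half-nephew = 0.125 (half-aunt/uncle↔niece/nephew: one path of length 3: r = (1/2)^3 = 1/8).
r to a half first cousin = 1/16 (half first cousins share one grandparent — one path of length 4: r = (1/2)^4 = 1/16).
Summing one r·B term per recipient: 2·0.5·0.319 + 4·0.25·0.45 + 4·0.125·0.0294 + 3·0.0625·0.523 = 0.8817625.

0.8817625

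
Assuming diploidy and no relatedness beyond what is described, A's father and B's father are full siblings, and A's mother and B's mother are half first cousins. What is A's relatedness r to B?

0.140625

Independent pedigree routes through distinct common ancestors add.
A and B are related in two ways: first cousins through their fathers (r = 1/8) and half second cousins through their mothers (r = 1/64).
r = 1/8 + 1/64 = 0.140625.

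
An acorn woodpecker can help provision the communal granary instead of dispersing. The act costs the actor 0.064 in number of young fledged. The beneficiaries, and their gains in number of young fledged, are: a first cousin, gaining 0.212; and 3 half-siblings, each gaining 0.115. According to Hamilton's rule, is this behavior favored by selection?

Hamilton's rule: the trait is favored when the sum of r·B over every recipient exceeds the actor's cost C.
r to a first cousin = 0.125 (first cousins share one grandparent pair — two paths of length 4: r = 2·(1/2)^4 = 1/8).
r to a half-sibling = 1/4 (half-sibs share one parent — one path of length 2: r = (1/2)^2 = 1/4).
Summing one r·B term per recipient: 1·0.125·0.212 + 3·0.25·0.115 = 0.11275.
0.11275 > 0.064: the indirect benefit exceeds the cost.

Yes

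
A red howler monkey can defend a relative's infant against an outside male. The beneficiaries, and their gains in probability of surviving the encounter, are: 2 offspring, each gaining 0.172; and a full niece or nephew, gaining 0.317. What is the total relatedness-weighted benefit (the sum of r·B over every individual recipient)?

r to an offspring = 0.5 (one parent–offspring link: r = (1/2)^1 = 1/2).
r to a full niece or nephew = 1/4 (full aunt/uncle↔niece/nephew: two paths of length 3 through the shared grandparent pair: r = 2·(1/2)^3 = 1/4).
Summing one r·B term per recipient: 2·0.5·0.172 + 1·0.25·0.317 = 0.25125.

0.25125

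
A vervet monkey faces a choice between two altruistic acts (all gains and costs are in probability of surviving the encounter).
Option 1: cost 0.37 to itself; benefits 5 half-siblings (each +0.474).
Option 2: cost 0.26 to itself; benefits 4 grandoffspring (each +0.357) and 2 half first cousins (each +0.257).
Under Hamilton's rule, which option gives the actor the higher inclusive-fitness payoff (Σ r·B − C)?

Option 1: r to a half-sibling = 0.25.
Option 1: Σ r·B − C = (5·0.25·0.474) − 0.37 = 0.2225.
Option 2: r to a grandoffspring = 0.25.
Option 2: r to a half first cousin = 0.0625.
Option 2: Σ r·B − C = (4·0.25·0.357 + 2·0.0625·0.257) − 0.26 = 0.129125.
Option 1 has the higher net inclusive-fitness payoff.

Option 1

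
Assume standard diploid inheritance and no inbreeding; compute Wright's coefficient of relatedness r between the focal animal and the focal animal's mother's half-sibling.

0.125

Each parent–offspring link contributes a factor of 1/2, and independent paths through distinct common ancestors add.
Half-aunt/uncle↔niece/nephew: one path of length 3: r = (1/2)^3 = 1/8.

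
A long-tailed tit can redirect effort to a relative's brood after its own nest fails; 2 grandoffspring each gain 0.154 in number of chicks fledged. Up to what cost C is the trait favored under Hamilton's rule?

0.077

r to a grandoffspring = 0.25 (two parent–offspring links: r = (1/2)^2 = 1/4).
Hamilton's rule: n·r·B > C, so the trait is favored while C < n·r·B = 2·0.25·0.154 = 0.077.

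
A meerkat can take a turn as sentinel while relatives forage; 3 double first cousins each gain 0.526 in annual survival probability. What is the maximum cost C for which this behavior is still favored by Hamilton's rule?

r to a double first cousin = 0.25 (double first cousins share both grandparent pairs — four paths of length 4: r = 4·(1/2)^4 = 1/4).
Hamilton's rule: n·r·B > C, so the trait is favored while C < n·r·B = 3·0.25·0.526 = 0.3945.

0.3945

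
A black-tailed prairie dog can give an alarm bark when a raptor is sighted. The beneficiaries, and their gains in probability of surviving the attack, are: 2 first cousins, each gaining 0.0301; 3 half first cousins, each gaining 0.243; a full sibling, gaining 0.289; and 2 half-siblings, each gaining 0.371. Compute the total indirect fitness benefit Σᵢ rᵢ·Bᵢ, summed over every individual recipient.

r to a first cousin = 0.125 (first cousins share one grandparent pair — two paths of length 4: r = 2·(1/2)^4 = 1/8).
r to a half first cousin = 1/16 (half first cousins share one grandparent — one path of length 4: r = (1/2)^4 = 1/16).
r to a full sibling = 0.5 (full sibs share both parents — two paths of length 2: r = 2·(1/2)^2 = 1/2).
r to a half-sibling = 1/4 (half-sibs share one parent — one path of length 2: r = (1/2)^2 = 1/4).
Summing one r·B term per recipient: 2·0.125·0.0301 + 3·0.0625·0.243 + 1·0.5·0.289 + 2·0.25·0.371 = 0.3830875.

0.3830875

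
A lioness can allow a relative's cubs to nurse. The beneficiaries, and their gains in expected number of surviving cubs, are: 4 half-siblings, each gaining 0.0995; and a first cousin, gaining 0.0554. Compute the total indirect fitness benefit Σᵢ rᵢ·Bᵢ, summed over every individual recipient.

r to a half-sibling = 0.25 (half-sibs share one parent — one path of length 2: r = (1/2)^2 = 1/4).
r to a first cousin = 0.125 (first cousins share one grandparent pair — two paths of length 4: r = 2·(1/2)^4 = 1/8).
Summing one r·B term per recipient: 4·0.25·0.0995 + 1·0.125·0.0554 = 0.106425.

0.106425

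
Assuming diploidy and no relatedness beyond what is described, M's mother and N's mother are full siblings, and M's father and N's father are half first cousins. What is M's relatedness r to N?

0.140625

Relatedness sums over independent paths through distinct common ancestors.
M and N are related in two ways: first cousins through their mothers (r = 1/8) and half second cousins through their fathers (r = 1/64).
r = 1/8 + 1/64 = 9/64 = 0.140625.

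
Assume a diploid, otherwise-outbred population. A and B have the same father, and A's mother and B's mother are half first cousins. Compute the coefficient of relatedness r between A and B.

Relatedness sums over independent paths through distinct common ancestors.
A and B are related in two ways: half-sibs through their shared father (r = 1/4) and half second cousins through their mothers (r = 1/64).
r = 1/4 + 1/64 = 17/64 = 0.265625.

0.265625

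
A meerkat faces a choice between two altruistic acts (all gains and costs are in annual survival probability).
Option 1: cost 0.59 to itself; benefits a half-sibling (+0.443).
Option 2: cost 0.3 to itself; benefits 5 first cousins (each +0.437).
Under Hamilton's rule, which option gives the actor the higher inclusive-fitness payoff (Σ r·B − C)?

Option 2

Option 1: r to a half-sibling = 0.25.
Option 1: Σ r·B − C = (1·0.25·0.443) − 0.59 = -0.47925.
Option 2: r to a first cousin = 0.125.
Option 2: Σ r·B − C = (5·0.125·0.437) − 0.3 = -0.026875.
Option 2 has the higher net inclusive-fitness payoff.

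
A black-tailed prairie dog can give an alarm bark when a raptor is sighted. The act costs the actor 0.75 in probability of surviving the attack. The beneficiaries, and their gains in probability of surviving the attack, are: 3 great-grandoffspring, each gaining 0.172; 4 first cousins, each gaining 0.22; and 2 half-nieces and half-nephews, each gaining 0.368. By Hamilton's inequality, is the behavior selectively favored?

Hamilton's rule: the trait is favored when the sum of r·B over every recipient exceeds the actor's cost C.
r to a great-grandoffspring = 0.125 (three parent–offspring links: r = (1/2)^3 = 1/8).
r to a first cousin = 1/8 (first cousins share one grandparent pair — two paths of length 4: r = 2·(1/2)^4 = 1/8).
r to a half-niece or half-nephew = 0.125 (half-aunt/uncle↔niece/nephew: one path of length 3: r = (1/2)^3 = 1/8).
Summing one r·B term per recipient: 3·0.125·0.172 + 4·0.125·0.22 + 2·0.125·0.368 = 0.2665.
0.2665 < 0.75: the indirect benefit is less than the cost.

No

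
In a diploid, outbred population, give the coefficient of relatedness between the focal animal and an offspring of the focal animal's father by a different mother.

0.25

Each parent–offspring link contributes a factor of 1/2, and independent paths through distinct common ancestors add.
Half-sibs share one parent — one path of length 2: r = (1/2)^2 = 1/4.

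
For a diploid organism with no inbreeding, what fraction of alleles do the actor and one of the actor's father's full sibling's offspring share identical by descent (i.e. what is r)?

Each parent–offspring link contributes a factor of 1/2, and independent paths through distinct common ancestors add.
First cousins share one grandparent pair — two paths of length 4: r = 2·(1/2)^4 = 1/8.

0.125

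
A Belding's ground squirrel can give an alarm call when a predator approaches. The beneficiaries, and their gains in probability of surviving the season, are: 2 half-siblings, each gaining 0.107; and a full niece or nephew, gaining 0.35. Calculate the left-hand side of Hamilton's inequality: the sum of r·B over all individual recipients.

0.141

r to a half-sibling = 1/4 (half-sibs share one parent — one path of length 2: r = (1/2)^2 = 1/4).
r to a full niece or nephew = 1/4 (full aunt/uncle↔niece/nephew: two paths of length 3 through the shared grandparent pair: r = 2·(1/2)^3 = 1/4).
Summing one r·B term per recipient: 2·0.25·0.107 + 1·0.25·0.35 = 0.141.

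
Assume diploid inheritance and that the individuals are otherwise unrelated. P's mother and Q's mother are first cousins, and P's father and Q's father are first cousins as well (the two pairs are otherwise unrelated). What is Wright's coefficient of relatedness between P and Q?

0.0625

With two independent routes of shared ancestry, r is the sum of the two contributions.
P and Q are related in two ways: second cousins through their mothers (r = 1/32) and second cousins through their fathers (r = 1/32).
r = 1/32 + 1/32 = 0.0625.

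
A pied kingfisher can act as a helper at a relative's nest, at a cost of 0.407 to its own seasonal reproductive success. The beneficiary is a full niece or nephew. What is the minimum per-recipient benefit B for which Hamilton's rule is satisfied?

r to a full niece or nephew = 1/4 (full aunt/uncle↔niece/nephew: two paths of length 3 through the shared grandparent pair: r = 2·(1/2)^3 = 1/4).
Hamilton's rule with n recipients of equal r: n·r·B > C, so B > C/(n·r) = 0.407/(1·0.25) = 1.628.

1.628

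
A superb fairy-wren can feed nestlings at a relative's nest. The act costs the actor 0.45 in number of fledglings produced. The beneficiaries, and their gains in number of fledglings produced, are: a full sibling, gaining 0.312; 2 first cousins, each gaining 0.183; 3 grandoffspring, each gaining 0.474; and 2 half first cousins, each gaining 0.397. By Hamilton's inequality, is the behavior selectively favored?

Hamilton's rule: the trait is favored when the sum of r·B over every recipient exceeds the actor's cost C.
r to a full sibling = 0.5 (full sibs share both parents — two paths of length 2: r = 2·(1/2)^2 = 1/2).
r to a first cousin = 1/8 (first cousins share one grandparent pair — two paths of length 4: r = 2·(1/2)^4 = 1/8).
r to a grandoffspring = 0.25 (two parent–offspring links: r = (1/2)^2 = 1/4).
r to a half first cousin = 1/16 (half first cousins share one grandparent — one path of length 4: r = (1/2)^4 = 1/16).
Summing one r·B term per recipient: 1·0.5·0.312 + 2·0.125·0.183 + 3·0.25·0.474 + 2·0.0625·0.397 = 0.606875.
0.606875 > 0.45: the indirect benefit exceeds the cost.

Yes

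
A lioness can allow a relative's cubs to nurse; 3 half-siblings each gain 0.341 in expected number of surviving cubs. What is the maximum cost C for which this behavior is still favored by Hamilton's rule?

0.25575

r to a half-sibling = 1/4 (half-sibs share one parent — one path of length 2: r = (1/2)^2 = 1/4).
Hamilton's rule: n·r·B > C, so the trait is favored while C < n·r·B = 3·0.25·0.341 = 0.25575.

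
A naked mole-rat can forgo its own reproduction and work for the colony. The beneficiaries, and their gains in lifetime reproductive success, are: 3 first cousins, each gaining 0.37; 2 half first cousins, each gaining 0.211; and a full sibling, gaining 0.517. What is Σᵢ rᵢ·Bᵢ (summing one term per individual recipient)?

0.423625

r to a first cousin = 1/8 (first cousins share one grandparent pair — two paths of length 4: r = 2·(1/2)^4 = 1/8).
r to a half first cousin = 1/16 (half first cousins share one grandparent — one path of length 4: r = (1/2)^4 = 1/16).
r to a full sibling = 1/2 (full sibs share both parents — two paths of length 2: r = 2·(1/2)^2 = 1/2).
Summing one r·B term per recipient: 3·0.125·0.37 + 2·0.0625·0.211 + 1·0.5·0.517 = 0.423625.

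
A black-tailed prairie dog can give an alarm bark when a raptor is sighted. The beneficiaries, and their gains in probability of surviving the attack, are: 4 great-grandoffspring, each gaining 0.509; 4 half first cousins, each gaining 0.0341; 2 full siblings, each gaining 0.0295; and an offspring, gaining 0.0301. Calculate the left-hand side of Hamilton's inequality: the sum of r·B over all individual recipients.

r to a great-grandoffspring = 0.125 (three parent–offspring links: r = (1/2)^3 = 1/8).
r to a half first cousin = 1/16 (half first cousins share one grandparent — one path of length 4: r = (1/2)^4 = 1/16).
r to a full sibling = 1/2 (full sibs share both parents — two paths of length 2: r = 2·(1/2)^2 = 1/2).
r to an offspring = 1/2 (one parent–offspring link: r = (1/2)^1 = 1/2).
Summing one r·B term per recipient: 4·0.125·0.509 + 4·0.0625·0.0341 + 2·0.5·0.0295 + 1·0.5·0.0301 = 0.307575.

0.307575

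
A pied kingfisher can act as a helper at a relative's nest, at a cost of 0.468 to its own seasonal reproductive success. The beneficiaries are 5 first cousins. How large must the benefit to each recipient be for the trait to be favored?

0.7488

r to a first cousin = 0.125 (first cousins share one grandparent pair — two paths of length 4: r = 2·(1/2)^4 = 1/8).
Hamilton's rule with n recipients of equal r: n·r·B > C, so B > C/(n·r) = 0.468/(5·0.125) = 0.7488.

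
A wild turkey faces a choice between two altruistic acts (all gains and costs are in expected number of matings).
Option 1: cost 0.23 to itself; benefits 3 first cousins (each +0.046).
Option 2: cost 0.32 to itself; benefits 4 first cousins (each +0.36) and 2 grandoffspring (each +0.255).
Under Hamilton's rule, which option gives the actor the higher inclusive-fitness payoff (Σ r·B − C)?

Option 1: r to a first cousin = 0.125.
Option 1: Σ r·B − C = (3·0.125·0.046) − 0.23 = -0.21275.
Option 2: r to a first cousin = 0.125.
Option 2: r to a grandoffspring = 0.25.
Option 2: Σ r·B − C = (4·0.125·0.36 + 2·0.25·0.255) − 0.32 = -0.0125.
Option 2 has the higher net inclusive-fitness payoff.

Option 2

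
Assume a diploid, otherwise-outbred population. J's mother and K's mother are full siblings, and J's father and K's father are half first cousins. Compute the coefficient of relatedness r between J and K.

Wright's path rule: contributions from independent ancestry routes add.
J and K are related in two ways: first cousins through their mothers (r = 1/8) and half second cousins through their fathers (r = 1/64).
r = 1/8 + 1/64 = 0.140625.

0.140625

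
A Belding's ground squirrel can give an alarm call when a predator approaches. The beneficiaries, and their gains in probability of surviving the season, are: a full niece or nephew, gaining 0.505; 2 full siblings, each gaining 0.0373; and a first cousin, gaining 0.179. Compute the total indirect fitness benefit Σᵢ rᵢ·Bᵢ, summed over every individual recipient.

r to a full niece or nephew = 1/4 (full aunt/uncle↔niece/nephew: two paths of length 3 through the shared grandparent pair: r = 2·(1/2)^3 = 1/4).
r to a full sibling = 0.5 (full sibs share both parents — two paths of length 2: r = 2·(1/2)^2 = 1/2).
r to a first cousin = 0.125 (first cousins share one grandparent pair — two paths of length 4: r = 2·(1/2)^4 = 1/8).
Summing one r·B term per recipient: 1·0.25·0.505 + 2·0.5·0.0373 + 1·0.125·0.179 = 0.185925.

0.185925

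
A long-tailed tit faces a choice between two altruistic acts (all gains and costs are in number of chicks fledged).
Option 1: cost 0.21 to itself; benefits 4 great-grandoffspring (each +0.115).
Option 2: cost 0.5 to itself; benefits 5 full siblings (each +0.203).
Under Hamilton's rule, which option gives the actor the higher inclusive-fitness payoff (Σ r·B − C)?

Option 1: r to a great-grandoffspring = 0.125.
Option 1: Σ r·B − C = (4·0.125·0.115) − 0.21 = -0.1525.
Option 2: r to a full sibling = 0.5.
Option 2: Σ r·B − C = (5·0.5·0.203) − 0.5 = 0.0075.
Option 2 has the higher net inclusive-fitness payoff.

Option 2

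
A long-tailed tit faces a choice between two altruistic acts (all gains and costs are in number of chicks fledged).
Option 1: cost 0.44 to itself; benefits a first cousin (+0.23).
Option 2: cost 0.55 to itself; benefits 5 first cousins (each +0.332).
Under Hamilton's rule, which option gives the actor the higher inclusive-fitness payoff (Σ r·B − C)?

Option 1: r to a first cousin = 0.125.
Option 1: Σ r·B − C = (1·0.125·0.23) − 0.44 = -0.41125.
Option 2: r to a first cousin = 0.125.
Option 2: Σ r·B − C = (5·0.125·0.332) − 0.55 = -0.3425.
Option 2 has the higher net inclusive-fitness payoff.

Option 2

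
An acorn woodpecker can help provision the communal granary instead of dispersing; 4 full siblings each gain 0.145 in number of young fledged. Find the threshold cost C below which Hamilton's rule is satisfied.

0.29

r to a full sibling = 0.5 (full sibs share both parents — two paths of length 2: r = 2·(1/2)^2 = 1/2).
Hamilton's rule: n·r·B > C, so the trait is favored while C < n·r·B = 4·0.5·0.145 = 0.29.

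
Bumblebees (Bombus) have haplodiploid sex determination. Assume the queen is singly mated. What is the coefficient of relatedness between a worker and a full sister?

0.75

Haplodiploid full sisters inherit their father's entire haploid genome identically (contributing 1/2) and on average half of their mother's contribution (1/2 · 1/2 = 1/4); r = 1/2 + 1/4 = 3/4.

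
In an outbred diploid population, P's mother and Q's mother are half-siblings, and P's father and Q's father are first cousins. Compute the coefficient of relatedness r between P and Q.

With two independent routes of shared ancestry, r is the sum of the two contributions.
P and Q are related in two ways: half first cousins through their mothers (r = 1/16) and second cousins through their fathers (r = 1/32).
r = 1/16 + 1/32 = 0.09375.

0.09375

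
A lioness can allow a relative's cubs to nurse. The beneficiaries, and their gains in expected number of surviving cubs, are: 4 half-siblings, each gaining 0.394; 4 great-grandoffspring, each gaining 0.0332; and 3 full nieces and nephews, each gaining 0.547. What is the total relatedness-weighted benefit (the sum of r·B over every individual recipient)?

0.82085

r to a half-sibling = 1/4 (half-sibs share one parent — one path of length 2: r = (1/2)^2 = 1/4).
r to a great-grandoffspring = 1/8 (three parent–offspring links: r = (1/2)^3 = 1/8).
r to a full niece or nephew = 0.25 (full aunt/uncle↔niece/nephew: two paths of length 3 through the shared grandparent pair: r = 2·(1/2)^3 = 1/4).
Summing one r·B term per recipient: 4·0.25·0.394 + 4·0.125·0.0332 + 3·0.25·0.547 = 0.82085.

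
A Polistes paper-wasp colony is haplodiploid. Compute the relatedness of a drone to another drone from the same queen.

0.5

Haploid brothers each carry a random half of the queen's diploid genome, so on average they share half: r = 1/2.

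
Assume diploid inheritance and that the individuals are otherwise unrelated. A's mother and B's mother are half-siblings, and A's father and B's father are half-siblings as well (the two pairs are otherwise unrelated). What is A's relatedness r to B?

0.125

Relatedness sums over independent paths through distinct common ancestors.
A and B are related in two ways: half first cousins through their mothers (r = 1/16) and half first cousins through their fathers (r = 1/16).
r = 1/16 + 1/16 = 0.125.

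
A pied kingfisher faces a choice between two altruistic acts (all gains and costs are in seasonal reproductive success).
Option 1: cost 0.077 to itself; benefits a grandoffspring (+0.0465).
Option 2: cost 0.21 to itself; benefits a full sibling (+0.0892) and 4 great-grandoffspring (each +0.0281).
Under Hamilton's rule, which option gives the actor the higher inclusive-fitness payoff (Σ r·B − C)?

Option 1: r to a grandoffspring = 0.25.
Option 1: Σ r·B − C = (1·0.25·0.0465) − 0.077 = -0.065375.
Option 2: r to a full sibling = 0.5.
Option 2: r to a great-grandoffspring = 0.125.
Option 2: Σ r·B − C = (1·0.5·0.0892 + 4·0.125·0.0281) − 0.21 = -0.15135.
Option 1 has the higher net inclusive-fitness payoff.

Option 1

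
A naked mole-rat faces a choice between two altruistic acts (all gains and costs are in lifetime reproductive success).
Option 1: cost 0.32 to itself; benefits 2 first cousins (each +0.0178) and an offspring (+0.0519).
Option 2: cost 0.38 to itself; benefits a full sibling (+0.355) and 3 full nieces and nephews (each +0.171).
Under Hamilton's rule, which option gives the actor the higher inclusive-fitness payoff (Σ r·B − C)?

Option 1: r to a first cousin = 0.125.
Option 1: r to an offspring = 0.5.
Option 1: Σ r·B − C = (2·0.125·0.0178 + 1·0.5·0.0519) − 0.32 = -0.2896.
Option 2: r to a full sibling = 0.5.
Option 2: r to a full niece or nephew = 0.25.
Option 2: Σ r·B − C = (1·0.5·0.355 + 3·0.25·0.171) − 0.38 = -0.07425.
Option 2 has the higher net inclusive-fitness payoff.

Option 2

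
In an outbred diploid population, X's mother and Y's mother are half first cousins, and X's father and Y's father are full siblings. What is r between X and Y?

With two independent routes of shared ancestry, r is the sum of the two contributions.
X and Y are related in two ways: half second cousins through their mothers (r = 1/64) and first cousins through their fathers (r = 1/8).
r = 1/64 + 1/8 = 0.140625.

0.140625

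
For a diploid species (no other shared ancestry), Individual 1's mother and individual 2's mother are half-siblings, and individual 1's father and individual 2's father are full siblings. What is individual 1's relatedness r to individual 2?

0.1875

Wright's path rule: contributions from independent ancestry routes add.
Individual 1 and individual 2 are related in two ways: half first cousins through their mothers (r = 1/16) and first cousins through their fathers (r = 1/8).
r = 1/16 + 1/8 = 3/16 = 0.1875.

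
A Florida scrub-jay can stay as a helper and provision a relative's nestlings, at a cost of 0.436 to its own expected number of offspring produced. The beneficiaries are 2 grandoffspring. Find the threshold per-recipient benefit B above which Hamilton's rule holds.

r to a grandoffspring = 0.25 (two parent–offspring links: r = (1/2)^2 = 1/4).
Hamilton's rule with n recipients of equal r: n·r·B > C, so B > C/(n·r) = 0.436/(2·0.25) = 0.872.

0.872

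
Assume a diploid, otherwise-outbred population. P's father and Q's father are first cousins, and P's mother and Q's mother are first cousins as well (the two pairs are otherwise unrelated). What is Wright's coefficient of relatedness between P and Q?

0.0625

Independent pedigree routes through distinct common ancestors add.
P and Q are related in two ways: second cousins through their fathers (r = 1/32) and second cousins through their mothers (r = 1/32).
r = 1/32 + 1/32 = 1/16 = 0.0625.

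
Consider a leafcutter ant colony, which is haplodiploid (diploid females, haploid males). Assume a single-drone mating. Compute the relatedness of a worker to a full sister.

Haplodiploid full sisters inherit their father's entire haploid genome identically (contributing 1/2) and on average half of their mother's contribution (1/2 · 1/2 = 1/4); r = 1/2 + 1/4 = 3/4.

0.75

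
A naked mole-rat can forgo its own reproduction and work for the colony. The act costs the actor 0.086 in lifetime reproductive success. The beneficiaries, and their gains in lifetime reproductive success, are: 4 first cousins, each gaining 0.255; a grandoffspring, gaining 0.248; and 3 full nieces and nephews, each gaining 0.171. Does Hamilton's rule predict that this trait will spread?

Yes

Hamilton's rule: the trait is favored when the sum of r·B over every recipient exceeds the actor's cost C.
r to a first cousin = 1/8 (first cousins share one grandparent pair — two paths of length 4: r = 2·(1/2)^4 = 1/8).
r to a grandoffspring = 1/4 (two parent–offspring links: r = (1/2)^2 = 1/4).
r to a full niece or nephew = 0.25 (full aunt/uncle↔niece/nephew: two paths of length 3 through the shared grandparent pair: r = 2·(1/2)^3 = 1/4).
Summing one r·B term per recipient: 4·0.125·0.255 + 1·0.25·0.248 + 3·0.25·0.171 = 0.31775.
0.31775 > 0.086: the indirect benefit exceeds the cost.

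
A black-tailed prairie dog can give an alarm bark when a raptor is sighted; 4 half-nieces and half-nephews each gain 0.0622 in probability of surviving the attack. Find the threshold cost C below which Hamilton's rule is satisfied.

r to a half-niece or half-nephew = 0.125 (half-aunt/uncle↔niece/nephew: one path of length 3: r = (1/2)^3 = 1/8).
Hamilton's rule: n·r·B > C, so the trait is favored while C < n·r·B = 4·0.125·0.0622 = 0.0311.

0.0311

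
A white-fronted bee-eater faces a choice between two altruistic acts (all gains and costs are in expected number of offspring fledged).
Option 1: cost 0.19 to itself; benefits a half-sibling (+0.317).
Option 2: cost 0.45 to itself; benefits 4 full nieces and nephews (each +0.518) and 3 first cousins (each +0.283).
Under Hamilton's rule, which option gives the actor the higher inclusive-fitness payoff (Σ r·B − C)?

Option 2

Option 1: r to a half-sibling = 0.25.
Option 1: Σ r·B − C = (1·0.25·0.317) − 0.19 = -0.11075.
Option 2: r to a full niece or nephew = 0.25.
Option 2: r to a first cousin = 0.125.
Option 2: Σ r·B − C = (4·0.25·0.518 + 3·0.125·0.283) − 0.45 = 0.174125.
Option 2 has the higher net inclusive-fitness payoff.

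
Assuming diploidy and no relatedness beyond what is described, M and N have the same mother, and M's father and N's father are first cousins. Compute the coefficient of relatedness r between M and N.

0.28125

Wright's path rule: contributions from independent ancestry routes add.
M and N are related in two ways: half-sibs through their shared mother (r = 1/4) and second cousins through their fathers (r = 1/32).
r = 1/4 + 1/32 = 0.28125.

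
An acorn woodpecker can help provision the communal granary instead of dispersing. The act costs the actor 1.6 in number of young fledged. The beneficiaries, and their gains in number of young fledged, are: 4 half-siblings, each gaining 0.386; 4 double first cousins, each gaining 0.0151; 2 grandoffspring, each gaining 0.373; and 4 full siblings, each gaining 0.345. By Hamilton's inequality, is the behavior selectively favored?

No

Hamilton's rule: the trait is favored when the sum of r·B over every recipient exceeds the actor's cost C.
r to a half-sibling = 0.25 (half-sibs share one parent — one path of length 2: r = (1/2)^2 = 1/4).
r to a double first cousin = 1/4 (double first cousins share both grandparent pairs — four paths of length 4: r = 4·(1/2)^4 = 1/4).
r to a grandoffspring = 0.25 (two parent–offspring links: r = (1/2)^2 = 1/4).
r to a full sibling = 0.5 (full sibs share both parents — two paths of length 2: r = 2·(1/2)^2 = 1/2).
Summing one r·B term per recipient: 4·0.25·0.386 + 4·0.25·0.0151 + 2·0.25·0.373 + 4·0.5·0.345 = 1.2776.
1.2776 < 1.6: the indirect benefit is less than the cost.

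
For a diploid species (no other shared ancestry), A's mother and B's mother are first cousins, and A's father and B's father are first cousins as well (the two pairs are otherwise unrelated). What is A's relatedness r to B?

0.0625

With two independent routes of shared ancestry, r is the sum of the two contributions.
A and B are related in two ways: second cousins through their mothers (r = 1/32) and second cousins through their fathers (r = 1/32).
r = 1/32 + 1/32 = 0.0625.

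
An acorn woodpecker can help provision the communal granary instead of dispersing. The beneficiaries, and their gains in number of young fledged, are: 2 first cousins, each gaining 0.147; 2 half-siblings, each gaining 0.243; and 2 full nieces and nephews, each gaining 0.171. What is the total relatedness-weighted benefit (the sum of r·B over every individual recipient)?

0.24375

r to a first cousin = 0.125 (first cousins share one grandparent pair — two paths of length 4: r = 2·(1/2)^4 = 1/8).
r to a half-sibling = 1/4 (half-sibs share one parent — one path of length 2: r = (1/2)^2 = 1/4).
r to a full niece or nephew = 1/4 (full aunt/uncle↔niece/nephew: two paths of length 3 through the shared grandparent pair: r = 2·(1/2)^3 = 1/4).
Summing one r·B term per recipient: 2·0.125·0.147 + 2·0.25·0.243 + 2·0.25·0.171 = 0.24375.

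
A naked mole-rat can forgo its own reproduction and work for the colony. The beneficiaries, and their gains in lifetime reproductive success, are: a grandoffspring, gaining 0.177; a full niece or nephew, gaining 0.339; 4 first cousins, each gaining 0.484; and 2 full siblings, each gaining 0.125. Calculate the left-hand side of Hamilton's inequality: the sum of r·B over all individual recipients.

r to a grandoffspring = 0.25 (two parent–offspring links: r = (1/2)^2 = 1/4).
r to a full niece or nephew = 1/4 (full aunt/uncle↔niece/nephew: two paths of length 3 through the shared grandparent pair: r = 2·(1/2)^3 = 1/4).
r to a first cousin = 0.125 (first cousins share one grandparent pair — two paths of length 4: r = 2·(1/2)^4 = 1/8).
r to a full sibling = 0.5 (full sibs share both parents — two paths of length 2: r = 2·(1/2)^2 = 1/2).
Summing one r·B term per recipient: 1·0.25·0.177 + 1·0.25·0.339 + 4·0.125·0.484 + 2·0.5·0.125 = 0.496.

0.496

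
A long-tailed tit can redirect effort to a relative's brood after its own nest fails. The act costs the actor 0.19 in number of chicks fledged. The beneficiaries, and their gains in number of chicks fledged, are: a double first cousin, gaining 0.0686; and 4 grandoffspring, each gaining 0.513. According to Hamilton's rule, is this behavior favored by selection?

Hamilton's rule: the trait is favored when the sum of r·B over every recipient exceeds the actor's cost C.
r to a double first cousin = 0.25 (double first cousins share both grandparent pairs — four paths of length 4: r = 4·(1/2)^4 = 1/4).
r to a grandoffspring = 0.25 (two parent–offspring links: r = (1/2)^2 = 1/4).
Summing one r·B term per recipient: 1·0.25·0.0686 + 4·0.25·0.513 = 0.53015.
0.53015 > 0.19: the indirect benefit exceeds the cost.

Yes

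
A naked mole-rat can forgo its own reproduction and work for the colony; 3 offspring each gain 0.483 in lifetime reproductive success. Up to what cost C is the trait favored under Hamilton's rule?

r to an offspring = 0.5 (one parent–offspring link: r = (1/2)^1 = 1/2).
Hamilton's rule: n·r·B > C, so the trait is favored while C < n·r·B = 3·0.5·0.483 = 0.7245.

0.7245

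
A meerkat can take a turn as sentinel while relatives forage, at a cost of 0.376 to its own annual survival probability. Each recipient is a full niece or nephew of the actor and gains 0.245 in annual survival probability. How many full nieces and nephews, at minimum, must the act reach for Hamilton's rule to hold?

r to a full niece or nephew = 0.25 (full aunt/uncle↔niece/nephew: two paths of length 3 through the shared grandparent pair: r = 2·(1/2)^3 = 1/4).
Hamilton's rule: n·r·B > C  ⇒  n > C/(r·B) = 0.376/(0.25·0.245) = 6.139.
The smallest integer exceeding 6.139 is 7.

7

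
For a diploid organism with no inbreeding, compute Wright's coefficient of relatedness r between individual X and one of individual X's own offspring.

0.5

Each parent–offspring link contributes a factor of 1/2, and independent paths through distinct common ancestors add.
One parent–offspring link: r = (1/2)^1 = 1/2.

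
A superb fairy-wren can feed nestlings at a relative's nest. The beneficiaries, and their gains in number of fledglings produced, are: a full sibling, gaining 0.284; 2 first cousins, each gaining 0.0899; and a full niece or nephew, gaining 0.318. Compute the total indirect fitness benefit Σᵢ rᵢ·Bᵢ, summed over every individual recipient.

r to a full sibling = 1/2 (full sibs share both parents — two paths of length 2: r = 2·(1/2)^2 = 1/2).
r to a first cousin = 0.125 (first cousins share one grandparent pair — two paths of length 4: r = 2·(1/2)^4 = 1/8).
r to a full niece or nephew = 1/4 (full aunt/uncle↔niece/nephew: two paths of length 3 through the shared grandparent pair: r = 2·(1/2)^3 = 1/4).
Summing one r·B term per recipient: 1·0.5·0.284 + 2·0.125·0.0899 + 1·0.25·0.318 = 0.243975.

0.243975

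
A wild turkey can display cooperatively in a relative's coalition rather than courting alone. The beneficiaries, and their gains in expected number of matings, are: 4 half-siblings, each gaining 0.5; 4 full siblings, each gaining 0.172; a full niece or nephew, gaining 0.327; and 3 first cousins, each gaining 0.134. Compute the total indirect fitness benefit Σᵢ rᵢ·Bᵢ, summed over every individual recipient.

r to a half-sibling = 1/4 (half-sibs share one parent — one path of length 2: r = (1/2)^2 = 1/4).
r to a full sibling = 0.5 (full sibs share both parents — two paths of length 2: r = 2·(1/2)^2 = 1/2).
r to a full niece or nephew = 1/4 (full aunt/uncle↔niece/nephew: two paths of length 3 through the shared grandparent pair: r = 2·(1/2)^3 = 1/4).
r to a first cousin = 1/8 (first cousins share one grandparent pair — two paths of length 4: r = 2·(1/2)^4 = 1/8).
Summing one r·B term per recipient: 4·0.25·0.5 + 4·0.5·0.172 + 1·0.25·0.327 + 3·0.125·0.134 = 0.976.

0.976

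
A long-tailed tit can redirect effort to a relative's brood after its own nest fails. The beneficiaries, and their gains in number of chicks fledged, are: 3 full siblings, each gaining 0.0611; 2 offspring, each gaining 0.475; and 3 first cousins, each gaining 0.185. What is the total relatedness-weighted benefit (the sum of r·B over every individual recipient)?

0.636025

r to a full sibling = 1/2 (full sibs share both parents — two paths of length 2: r = 2·(1/2)^2 = 1/2).
r to an offspring = 1/2 (one parent–offspring link: r = (1/2)^1 = 1/2).
r to a first cousin = 0.125 (first cousins share one grandparent pair — two paths of length 4: r = 2·(1/2)^4 = 1/8).
Summing one r·B term per recipient: 3·0.5·0.0611 + 2·0.5·0.475 + 3·0.125·0.185 = 0.636025.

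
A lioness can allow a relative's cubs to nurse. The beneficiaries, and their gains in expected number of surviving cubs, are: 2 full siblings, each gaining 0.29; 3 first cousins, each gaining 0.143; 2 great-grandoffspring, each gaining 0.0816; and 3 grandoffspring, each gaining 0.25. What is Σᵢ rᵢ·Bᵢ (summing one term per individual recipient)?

0.551525

r to a full sibling = 0.5 (full sibs share both parents — two paths of length 2: r = 2·(1/2)^2 = 1/2).
r to a first cousin = 1/8 (first cousins share one grandparent pair — two paths of length 4: r = 2·(1/2)^4 = 1/8).
r to a great-grandoffspring = 1/8 (three parent–offspring links: r = (1/2)^3 = 1/8).
r to a grandoffspring = 0.25 (two parent–offspring links: r = (1/2)^2 = 1/4).
Summing one r·B term per recipient: 2·0.5·0.29 + 3·0.125·0.143 + 2·0.125·0.0816 + 3·0.25·0.25 = 0.551525.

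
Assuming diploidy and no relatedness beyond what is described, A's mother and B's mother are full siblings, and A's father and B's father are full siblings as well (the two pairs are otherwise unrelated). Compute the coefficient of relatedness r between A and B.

Relatedness sums over independent paths through distinct common ancestors.
A and B are related in two ways: first cousins through their mothers (r = 1/8) and first cousins through their fathers (r = 1/8) — i.e. double first cousins.
r = 1/8 + 1/8 = 0.25.

0.25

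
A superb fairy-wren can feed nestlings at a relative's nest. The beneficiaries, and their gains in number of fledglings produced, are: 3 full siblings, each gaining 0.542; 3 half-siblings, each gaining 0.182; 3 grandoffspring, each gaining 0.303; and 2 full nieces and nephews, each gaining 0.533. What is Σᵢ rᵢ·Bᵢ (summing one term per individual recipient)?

1.44325

r to a full sibling = 1/2 (full sibs share both parents — two paths of length 2: r = 2·(1/2)^2 = 1/2).
r to a half-sibling = 1/4 (half-sibs share one parent — one path of length 2: r = (1/2)^2 = 1/4).
r to a grandoffspring = 1/4 (two parent–offspring links: r = (1/2)^2 = 1/4).
r to a full niece or nephew = 1/4 (full aunt/uncle↔niece/nephew: two paths of length 3 through the shared grandparent pair: r = 2·(1/2)^3 = 1/4).
Summing one r·B term per recipient: 3·0.5·0.542 + 3·0.25·0.182 + 3·0.25·0.303 + 2·0.25·0.533 = 1.44325.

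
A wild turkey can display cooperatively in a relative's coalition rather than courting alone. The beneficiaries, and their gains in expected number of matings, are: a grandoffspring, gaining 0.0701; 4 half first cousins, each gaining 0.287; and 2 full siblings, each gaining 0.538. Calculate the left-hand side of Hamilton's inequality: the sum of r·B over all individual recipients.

0.627275

r to a grandoffspring = 0.25 (two parent–offspring links: r = (1/2)^2 = 1/4).
r to a half first cousin = 0.0625 (half first cousins share one grandparent — one path of length 4: r = (1/2)^4 = 1/16).
r to a full sibling = 1/2 (full sibs share both parents — two paths of length 2: r = 2·(1/2)^2 = 1/2).
Summing one r·B term per recipient: 1·0.25·0.0701 + 4·0.0625·0.287 + 2·0.5·0.538 = 0.627275.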